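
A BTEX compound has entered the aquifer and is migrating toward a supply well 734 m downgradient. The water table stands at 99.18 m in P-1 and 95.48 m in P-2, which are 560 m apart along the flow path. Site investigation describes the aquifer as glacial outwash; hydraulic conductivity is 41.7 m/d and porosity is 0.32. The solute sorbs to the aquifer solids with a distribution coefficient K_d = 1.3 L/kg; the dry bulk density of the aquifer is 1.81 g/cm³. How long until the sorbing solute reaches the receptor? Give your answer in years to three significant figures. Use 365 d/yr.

19.5 years

Hydraulic gradient i = (99.18 − 95.48) / 560 = 3.70 / 560 = 0.006607
q = Ki = 41.7 × 0.006607 = 0.2755 m/d
Seepage velocity v = q / n = 0.2755 / 0.32 = 0.8610 m/d
Retardation R = 1 + ρ_b·K_d/n = 1 + 1.81×1.3/0.32 = 8.353
Contaminant velocity v_c = v/R = 0.8610/8.353 = 0.1031 m/d
t = L/v_c = 734/0.1031 = 7121 d
   = 7121/365 = 19.5 yr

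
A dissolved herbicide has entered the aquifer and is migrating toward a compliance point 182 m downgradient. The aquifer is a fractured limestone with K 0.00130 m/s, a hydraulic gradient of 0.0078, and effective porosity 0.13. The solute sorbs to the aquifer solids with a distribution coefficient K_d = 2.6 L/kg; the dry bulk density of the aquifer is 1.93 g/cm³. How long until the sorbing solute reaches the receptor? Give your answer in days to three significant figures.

1070 days

K = 0.00130 m/s × 86400 s/d = 112.3 m/d
q = Ki = 112.3 × 0.0078 = 0.8761 m/d
Seepage velocity v = q / n = 0.8761 / 0.13 = 6.739 m/d
Retardation R = 1 + ρ_b·K_d/n = 1 + 1.93×2.6/0.13 = 39.60
Contaminant velocity v_c = v/R = 6.739/39.60 = 0.1702 m/d
t = L/v_c = 182/0.1702 = 1069 d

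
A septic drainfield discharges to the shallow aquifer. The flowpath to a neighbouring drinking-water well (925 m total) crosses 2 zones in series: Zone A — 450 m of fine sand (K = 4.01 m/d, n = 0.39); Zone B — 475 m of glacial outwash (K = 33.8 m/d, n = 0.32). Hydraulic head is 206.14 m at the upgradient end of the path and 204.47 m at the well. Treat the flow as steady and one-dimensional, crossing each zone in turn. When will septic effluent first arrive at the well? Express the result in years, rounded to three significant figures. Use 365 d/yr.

67.8 years

Total head drop ΔH = 206.14 − 204.47 = 1.67 m
Steady 1-D flow in series ⇒ the Darcy flux q is identical in every zone and the zone head losses add (resistances L/K in series).
Σ(L/K) = 450/4.01 + 475/33.8 = 112.2 + 14.05 = 126.3 d
q = ΔH / Σ(L/K) = 1.67 / 126.3 = 0.01323 m/d (same in every zone)
Zone A: v = q/n = 0.01323/0.39 = 0.03391 m/d → t_A = 450/0.03391 = 13270 d
Zone B: v = q/n = 0.01323/0.32 = 0.04133 m/d → t_B = 475/0.04133 = 11490 d
Total t = 13270 + 11490 = 24760 d
   = 24760 / 365 = 67.8 yr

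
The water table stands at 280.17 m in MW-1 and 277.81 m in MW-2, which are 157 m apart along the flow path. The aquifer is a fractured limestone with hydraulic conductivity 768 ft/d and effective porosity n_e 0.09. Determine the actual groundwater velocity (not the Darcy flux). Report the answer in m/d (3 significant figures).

39.1 m/d

Hydraulic gradient i = (280.17 − 277.81) / 157 = 2.36 / 157 = 0.01503
K = 768 ft/d × 0.3048 = 234.1 m/d
Specific discharge q = 234.1 × 0.01503 = 3.519 m/d
Average linear velocity = 3.519 / 0.09 = 39.10 m/d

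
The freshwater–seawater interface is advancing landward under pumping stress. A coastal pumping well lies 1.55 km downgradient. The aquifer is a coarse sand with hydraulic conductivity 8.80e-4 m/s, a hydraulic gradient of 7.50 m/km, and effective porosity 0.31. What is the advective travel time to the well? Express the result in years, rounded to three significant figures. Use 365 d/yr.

K = 8.80e-4 m/s × 86400 s/d = 76.03 m/d
Darcy flux q = K·i = 76.03 × 0.0075 = 0.5702 m/d
Seepage velocity v = q / n = 0.5702 / 0.31 = 1.839 m/d
L = 1.55 km = 1550 m
t = L / v = 1550 / 1.839 = 842.6 d
   = 842.6 / 365 = 2.31 yr

2.31 years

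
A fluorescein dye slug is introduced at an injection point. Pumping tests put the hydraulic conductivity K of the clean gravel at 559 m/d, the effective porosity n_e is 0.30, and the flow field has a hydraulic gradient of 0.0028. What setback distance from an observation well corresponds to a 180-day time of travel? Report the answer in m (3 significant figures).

939 m

Darcy flux q = K·i = 559 × 0.0028 = 1.565 m/d
v = Ki/n = 559·0.0028/0.30 = 5.217 m/d
L = v × T = 5.217 × 180 = 939.1 m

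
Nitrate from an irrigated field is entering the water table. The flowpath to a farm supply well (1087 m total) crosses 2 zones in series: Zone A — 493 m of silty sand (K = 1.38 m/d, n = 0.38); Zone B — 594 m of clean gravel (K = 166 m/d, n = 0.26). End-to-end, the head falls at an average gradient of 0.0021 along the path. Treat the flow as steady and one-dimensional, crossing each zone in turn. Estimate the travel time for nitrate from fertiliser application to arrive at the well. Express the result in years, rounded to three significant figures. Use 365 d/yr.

Steady 1-D flow in series ⇒ the Darcy flux q is identical in every zone and the zone head losses add (resistances L/K in series).
Σ(L/K) = 493/1.38 + 594/166 = 357.2 + 3.578 = 360.8 d
K_eq = L_total / Σ(L/K) = 1087 / 360.8 = 3.013 m/d
q = K_eq · i = 3.013 × 0.0021 = 0.006326 m/d (same in every zone)
Zone A: v = q/n = 0.006326/0.38 = 0.01665 m/d → t_A = 493/0.01665 = 29610 d
Zone B: v = q/n = 0.006326/0.26 = 0.02433 m/d → t_B = 594/0.02433 = 24410 d
Total t = 29610 + 24410 = 54020 d
   = 54020 / 365 = 148 yr

148 years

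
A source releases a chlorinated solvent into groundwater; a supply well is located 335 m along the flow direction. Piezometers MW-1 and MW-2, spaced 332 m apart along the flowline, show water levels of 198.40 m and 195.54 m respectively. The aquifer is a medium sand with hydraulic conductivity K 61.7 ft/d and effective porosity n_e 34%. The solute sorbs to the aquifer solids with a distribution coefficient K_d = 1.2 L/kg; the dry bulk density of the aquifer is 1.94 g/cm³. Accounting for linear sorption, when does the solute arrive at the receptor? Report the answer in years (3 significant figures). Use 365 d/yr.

15.1 years

Hydraulic gradient i = (198.40 − 195.54) / 332 = 2.86 / 332 = 0.008614
K = 61.7 ft/d × 0.3048 = 18.81 m/d
Darcy flux q = K·i = 18.81 × 0.008614 = 0.1620 m/d
Average linear velocity = 0.1620 / 0.34 = 0.4765 m/d
Retardation R = 1 + ρ_b·K_d/n = 1 + 1.94×1.2/0.34 = 7.847
Contaminant velocity v_c = v/R = 0.4765/7.847 = 0.06072 m/d
t = L/v_c = 335/0.06072 = 5517 d
   = 5517/365 = 15.1 yr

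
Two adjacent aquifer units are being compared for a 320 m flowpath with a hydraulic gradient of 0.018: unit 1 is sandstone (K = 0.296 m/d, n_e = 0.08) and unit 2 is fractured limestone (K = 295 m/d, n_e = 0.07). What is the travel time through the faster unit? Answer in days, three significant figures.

4.22 days

Unit 1 (sandstone): v = 0.296×0.018/0.08 = 0.06660 m/d, t = 320/0.06660 = 4805 d
Unit 2 (fractured limestone): v = 295×0.018/0.07 = 75.86 m/d, t = 320/75.86 = 4.218 d
Faster unit: t = 4.22 d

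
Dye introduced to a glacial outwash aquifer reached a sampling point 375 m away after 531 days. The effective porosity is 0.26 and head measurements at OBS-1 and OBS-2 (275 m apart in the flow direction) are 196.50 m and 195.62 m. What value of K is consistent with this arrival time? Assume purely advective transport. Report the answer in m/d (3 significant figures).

Hydraulic gradient i = (196.50 − 195.62) / 275 = 0.88 / 275 = 0.003200
v = L / t = 375 / 531 = 0.7062 m/d
K = v · n / i = 0.7062 × 0.26 / 0.003200 = 57.4 m/d

57.4 m/d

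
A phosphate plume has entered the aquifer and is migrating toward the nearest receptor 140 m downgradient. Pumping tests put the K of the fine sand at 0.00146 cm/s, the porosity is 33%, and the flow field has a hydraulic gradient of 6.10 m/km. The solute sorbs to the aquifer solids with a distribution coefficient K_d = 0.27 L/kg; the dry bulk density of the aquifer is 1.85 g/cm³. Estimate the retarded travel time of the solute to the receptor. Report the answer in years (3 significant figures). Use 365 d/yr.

41.3 years

K = 0.00146 cm/s × 864 = 1.261 m/d
Specific discharge q = 1.261 × 0.0061 = 0.007695 m/d
Seepage velocity v = q / n = 0.007695 / 0.33 = 0.02332 m/d
Retardation R = 1 + ρ_b·K_d/n = 1 + 1.85×0.27/0.33 = 2.514
Contaminant velocity v_c = v/R = 0.02332/2.514 = 0.009276 m/d
t = L/v_c = 140/0.009276 = 15090 d
   = 15090/365 = 41.3 yr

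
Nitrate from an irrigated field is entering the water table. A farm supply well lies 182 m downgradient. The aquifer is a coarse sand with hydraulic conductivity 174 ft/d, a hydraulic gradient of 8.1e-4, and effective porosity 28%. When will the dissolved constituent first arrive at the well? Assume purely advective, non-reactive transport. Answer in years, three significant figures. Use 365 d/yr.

K = 174 ft/d × 0.3048 = 53.04 m/d
Darcy flux q = K·i = 53.04 × 8.1e-4 = 0.04296 m/d
Seepage velocity v = q / n = 0.04296 / 0.28 = 0.1534 m/d
t = L / v = 182 / 0.1534 = 1186 d
   = 1186 / 365 = 3.25 yr

3.25 years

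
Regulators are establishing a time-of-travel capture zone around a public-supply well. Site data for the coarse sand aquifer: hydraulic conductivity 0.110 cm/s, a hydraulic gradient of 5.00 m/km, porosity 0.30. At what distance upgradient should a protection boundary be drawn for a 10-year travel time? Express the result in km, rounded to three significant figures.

K = 0.110 cm/s × 864 = 95.04 m/d
Specific discharge q = 95.04 × 0.0050 = 0.4752 m/d
Average linear velocity = 0.4752 / 0.30 = 1.584 m/d
T = 10 yr × 365 = 3650 d
L = v × T = 1.584 × 3650 = 5782 m
   = 5.78 km

5.78 km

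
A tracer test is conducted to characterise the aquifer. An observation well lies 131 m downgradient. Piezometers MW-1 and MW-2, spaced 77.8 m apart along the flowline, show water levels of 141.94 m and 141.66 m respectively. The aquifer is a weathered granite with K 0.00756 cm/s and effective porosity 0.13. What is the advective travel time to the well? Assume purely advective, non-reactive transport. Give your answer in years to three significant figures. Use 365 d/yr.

1.98 years

Hydraulic gradient i = (141.94 − 141.66) / 77.8 = 0.28 / 77.8 = 0.003599
K = 0.00756 cm/s × 864 = 6.532 m/d
q = Ki = 6.532 × 0.003599 = 0.02351 m/d
Average linear velocity = 0.02351 / 0.13 = 0.1808 m/d
t = L / v = 131 / 0.1808 = 724.4 d
   = 724.4 / 365 = 1.98 yr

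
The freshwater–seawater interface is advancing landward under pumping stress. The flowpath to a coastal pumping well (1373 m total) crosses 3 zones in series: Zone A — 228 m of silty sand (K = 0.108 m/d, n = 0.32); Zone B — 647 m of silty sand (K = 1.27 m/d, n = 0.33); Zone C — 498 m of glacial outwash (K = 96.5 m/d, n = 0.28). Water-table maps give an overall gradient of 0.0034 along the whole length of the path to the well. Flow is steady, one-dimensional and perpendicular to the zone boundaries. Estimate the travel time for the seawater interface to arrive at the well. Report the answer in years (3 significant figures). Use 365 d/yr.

For zones in series the flux q is common to all zones; the equivalent conductivity is the harmonic (thickness-weighted) mean, K_eq = L_total / Σ(L_j/K_j).
Σ(L/K) = 228/0.108 + 647/1.27 + 498/96.5 = 2111 + 509.4 + 5.161 = 2626 d
K_eq = L_total / Σ(L/K) = 1373 / 2626 = 0.5229 m/d
q = K_eq · i = 0.5229 × 0.0034 = 0.001778 m/d (same in every zone)
Zone A: v = q/n = 0.001778/0.32 = 0.005556 m/d → t_A = 228/0.005556 = 41040 d
Zone B: v = q/n = 0.001778/0.33 = 0.005387 m/d → t_B = 647/0.005387 = 120100 d
Zone C: v = q/n = 0.001778/0.28 = 0.006350 m/d → t_C = 498/0.006350 = 78430 d
Total t = 41040 + 120100 + 78430 = 239600 d
   = 239600 / 365 = 656 yr

656 years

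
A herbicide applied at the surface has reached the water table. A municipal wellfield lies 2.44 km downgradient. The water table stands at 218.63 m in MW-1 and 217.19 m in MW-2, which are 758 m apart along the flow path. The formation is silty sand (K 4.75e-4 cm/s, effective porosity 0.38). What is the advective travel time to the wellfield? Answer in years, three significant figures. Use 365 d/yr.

Hydraulic gradient i = (218.63 − 217.19) / 758 = 1.44 / 758 = 0.001900
K = 4.75e-4 cm/s × 864 = 0.4104 m/d
Darcy flux q = K·i = 0.4104 × 0.001900 = 7.797e-4 m/d
v_s = q/n_e = 7.797e-4/0.38 = 0.002052 m/d
L = 2.44 km = 2440 m
t = L / v = 2440 / 0.002052 = 1.189e6 d
   = 1.189e6 / 365 = 3260 yr

3260 years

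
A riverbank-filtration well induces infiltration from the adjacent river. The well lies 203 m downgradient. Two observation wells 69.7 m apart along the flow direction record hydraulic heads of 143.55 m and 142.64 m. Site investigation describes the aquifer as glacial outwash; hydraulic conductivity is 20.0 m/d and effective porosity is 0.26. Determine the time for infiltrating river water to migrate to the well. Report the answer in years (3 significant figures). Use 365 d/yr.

Hydraulic gradient i = (143.55 − 142.64) / 69.7 = 0.91 / 69.7 = 0.01306
Specific discharge q = 20.0 × 0.01306 = 0.2611 m/d
Seepage velocity v = q / n = 0.2611 / 0.26 = 1.004 m/d
t = L / v = 203 / 1.004 = 202.1 d
   = 202.1 / 365 = 0.554 yr

0.554 years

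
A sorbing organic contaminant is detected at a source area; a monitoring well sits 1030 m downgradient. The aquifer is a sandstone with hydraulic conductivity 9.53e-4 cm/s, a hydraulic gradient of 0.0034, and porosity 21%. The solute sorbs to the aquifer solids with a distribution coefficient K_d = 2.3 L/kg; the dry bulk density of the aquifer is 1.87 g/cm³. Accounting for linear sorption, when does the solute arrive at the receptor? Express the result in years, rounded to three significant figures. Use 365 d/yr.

K = 9.53e-4 cm/s × 864 = 0.8234 m/d
Specific discharge q = 0.8234 × 0.0034 = 0.002800 m/d
v_s = q/n_e = 0.002800/0.21 = 0.01333 m/d
Retardation R = 1 + ρ_b·K_d/n = 1 + 1.87×2.3/0.21 = 21.48
Contaminant velocity v_c = v/R = 0.01333/21.48 = 6.206e-4 m/d
t = L/v_c = 1030/6.206e-4 = 1.660e6 d
   = 1.660e6/365 = 4550 yr

4550 years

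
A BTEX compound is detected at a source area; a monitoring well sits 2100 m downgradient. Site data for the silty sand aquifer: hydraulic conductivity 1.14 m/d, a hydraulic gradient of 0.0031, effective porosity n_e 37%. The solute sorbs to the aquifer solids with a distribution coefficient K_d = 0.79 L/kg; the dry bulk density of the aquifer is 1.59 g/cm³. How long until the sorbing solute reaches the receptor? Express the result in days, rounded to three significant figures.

q = Ki = 1.14 × 0.0031 = 0.003534 m/d
Average linear velocity = 0.003534 / 0.37 = 0.009551 m/d
Retardation R = 1 + ρ_b·K_d/n = 1 + 1.59×0.79/0.37 = 4.395
Contaminant velocity v_c = v/R = 0.009551/4.395 = 0.002173 m/d
t = L/v_c = 2100/0.002173 = 966300 d

966000 days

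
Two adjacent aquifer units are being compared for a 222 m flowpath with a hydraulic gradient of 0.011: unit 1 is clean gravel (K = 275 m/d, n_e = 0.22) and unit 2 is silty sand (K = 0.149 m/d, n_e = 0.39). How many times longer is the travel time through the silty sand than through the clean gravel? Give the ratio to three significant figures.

3270

Unit 1 (clean gravel): v = 275×0.011/0.22 = 13.75 m/d, t = 222/13.75 = 16.15 d
Unit 2 (silty sand): v = 0.149×0.011/0.39 = 0.004203 m/d, t = 222/0.004203 = 52820 d
t(silty sand) / t(clean gravel) = 52820/16.15 = 3270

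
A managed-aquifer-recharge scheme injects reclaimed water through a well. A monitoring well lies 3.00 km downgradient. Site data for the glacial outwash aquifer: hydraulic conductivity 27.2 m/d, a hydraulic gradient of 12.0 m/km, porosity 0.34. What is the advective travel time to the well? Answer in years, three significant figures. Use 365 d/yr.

Darcy flux q = K·i = 27.2 × 0.012 = 0.3264 m/d
v_s = q/n_e = 0.3264/0.34 = 0.9600 m/d
L = 3.00 km = 3000 m
t = L / v = 3000 / 0.9600 = 3125 d
   = 3125 / 365 = 8.56 yr

8.56 years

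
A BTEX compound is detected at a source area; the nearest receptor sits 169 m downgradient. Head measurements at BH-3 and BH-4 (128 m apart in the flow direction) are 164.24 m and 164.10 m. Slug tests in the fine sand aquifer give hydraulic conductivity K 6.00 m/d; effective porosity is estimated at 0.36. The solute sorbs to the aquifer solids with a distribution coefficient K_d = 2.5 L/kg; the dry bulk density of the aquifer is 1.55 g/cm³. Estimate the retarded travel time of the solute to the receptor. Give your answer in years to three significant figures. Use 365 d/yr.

Hydraulic gradient i = (164.24 − 164.10) / 128 = 0.14 / 128 = 0.001094
q = Ki = 6.00 × 0.001094 = 0.006563 m/d
Seepage velocity v = q / n = 0.006563 / 0.36 = 0.01823 m/d
Retardation R = 1 + ρ_b·K_d/n = 1 + 1.55×2.5/0.36 = 11.76
Contaminant velocity v_c = v/R = 0.01823/11.76 = 0.001550 m/d
t = L/v_c = 169/0.001550 = 109100 d
   = 109100/365 = 299 yr

299 years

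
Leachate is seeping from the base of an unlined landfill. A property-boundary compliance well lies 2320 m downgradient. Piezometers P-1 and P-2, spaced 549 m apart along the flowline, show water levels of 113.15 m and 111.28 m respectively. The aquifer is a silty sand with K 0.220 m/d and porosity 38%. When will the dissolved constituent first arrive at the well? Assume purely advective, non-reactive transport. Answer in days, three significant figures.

Hydraulic gradient i = (113.15 − 111.28) / 549 = 1.87 / 549 = 0.003406
Darcy flux q = K·i = 0.220 × 0.003406 = 7.494e-4 m/d
Seepage velocity v = q / n = 7.494e-4 / 0.38 = 0.001972 m/d
t = L / v = 2320 / 0.001972 = 1.176e6 d

1.18e6 days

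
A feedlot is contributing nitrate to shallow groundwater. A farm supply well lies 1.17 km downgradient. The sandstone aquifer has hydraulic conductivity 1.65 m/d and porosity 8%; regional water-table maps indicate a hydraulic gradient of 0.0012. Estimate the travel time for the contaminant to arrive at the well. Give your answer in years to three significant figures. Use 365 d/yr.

q = Ki = 1.65 × 0.0012 = 0.001980 m/d
v = Ki/n = 1.65·0.0012/0.08 = 0.02475 m/d
L = 1.17 km = 1170 m
t = L / v = 1170 / 0.02475 = 47270 d
   = 47270 / 365 = 130 yr

130 years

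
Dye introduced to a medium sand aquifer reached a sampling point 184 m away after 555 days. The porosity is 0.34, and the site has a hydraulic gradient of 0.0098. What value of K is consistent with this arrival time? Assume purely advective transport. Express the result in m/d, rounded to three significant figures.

v = L / t = 184 / 555 = 0.3315 m/d
K = v · n / i = 0.3315 × 0.34 / 0.0098 = 11.5 m/d

11.5 m/d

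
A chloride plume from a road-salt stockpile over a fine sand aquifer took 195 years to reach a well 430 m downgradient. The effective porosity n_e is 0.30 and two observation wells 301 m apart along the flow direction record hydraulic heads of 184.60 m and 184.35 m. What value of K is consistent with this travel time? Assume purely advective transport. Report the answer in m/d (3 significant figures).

Hydraulic gradient i = (184.60 − 184.35) / 301 = 0.25 / 301 = 8.306e-4
t = 195 years = 71180 d
v = L / t = 430 / 71180 = 0.006041 m/d
K = v · n / i = 0.006041 × 0.30 / 8.306e-4 = 2.18 m/d

2.18 m/d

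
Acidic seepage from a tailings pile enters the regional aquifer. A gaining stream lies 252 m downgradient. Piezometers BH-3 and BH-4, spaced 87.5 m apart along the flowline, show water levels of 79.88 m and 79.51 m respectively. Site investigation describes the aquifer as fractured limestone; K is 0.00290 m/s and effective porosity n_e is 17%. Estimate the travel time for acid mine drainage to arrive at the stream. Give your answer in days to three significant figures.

40.4 days

Hydraulic gradient i = (79.88 − 79.51) / 87.5 = 0.37 / 87.5 = 0.004229
K = 0.00290 m/s × 86400 s/d = 250.6 m/d
Specific discharge q = 250.6 × 0.004229 = 1.060 m/d
Average linear velocity = 1.060 / 0.17 = 6.232 m/d
t = L / v = 252 / 6.232 = 40.43 d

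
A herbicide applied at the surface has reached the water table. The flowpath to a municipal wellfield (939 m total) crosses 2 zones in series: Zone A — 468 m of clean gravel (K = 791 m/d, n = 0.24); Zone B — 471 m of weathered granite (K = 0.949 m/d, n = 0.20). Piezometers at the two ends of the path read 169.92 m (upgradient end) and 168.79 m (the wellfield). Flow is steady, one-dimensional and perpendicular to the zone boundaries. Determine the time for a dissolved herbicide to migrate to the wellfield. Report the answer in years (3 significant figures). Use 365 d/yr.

Total head drop ΔH = 169.92 − 168.79 = 1.13 m
Continuity: the same q passes through each zone, so ΔH = q·Σ(L_j/K_j) — the zones act as resistances in series.
Σ(L/K) = 468/791 + 471/0.949 = 0.5917 + 496.3 = 496.9 d
q = ΔH / Σ(L/K) = 1.13 / 496.9 = 0.002274 m/d (same in every zone)
Zone A: v = q/n = 0.002274/0.24 = 0.009475 m/d → t_A = 468/0.009475 = 49390 d
Zone B: v = q/n = 0.002274/0.20 = 0.01137 m/d → t_B = 471/0.01137 = 41420 d
Total t = 49390 + 41420 = 90810 d
   = 90810 / 365 = 249 yr

249 years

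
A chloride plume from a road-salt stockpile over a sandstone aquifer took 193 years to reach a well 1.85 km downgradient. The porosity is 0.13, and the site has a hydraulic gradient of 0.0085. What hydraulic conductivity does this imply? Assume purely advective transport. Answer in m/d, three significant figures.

t = 193 years = 70450 d
L = 1.85 km = 1850 m
v = L / t = 1850 / 70450 = 0.02626 m/d
K = v · n / i = 0.02626 × 0.13 / 0.0085 = 0.402 m/d

0.402 m/d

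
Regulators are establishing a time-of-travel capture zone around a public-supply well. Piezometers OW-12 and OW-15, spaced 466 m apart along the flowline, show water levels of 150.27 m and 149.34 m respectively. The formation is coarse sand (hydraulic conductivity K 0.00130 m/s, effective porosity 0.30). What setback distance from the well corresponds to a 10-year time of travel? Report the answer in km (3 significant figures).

Hydraulic gradient i = (150.27 − 149.34) / 466 = 0.93 / 466 = 0.001996
K = 0.00130 m/s × 86400 s/d = 112.3 m/d
Darcy flux q = K·i = 112.3 × 0.001996 = 0.2242 m/d
Seepage velocity v = q / n = 0.2242 / 0.30 = 0.7472 m/d
T = 10 yr × 365 = 3650 d
L = v × T = 0.7472 × 3650 = 2727 m
   = 2.73 km

2.73 km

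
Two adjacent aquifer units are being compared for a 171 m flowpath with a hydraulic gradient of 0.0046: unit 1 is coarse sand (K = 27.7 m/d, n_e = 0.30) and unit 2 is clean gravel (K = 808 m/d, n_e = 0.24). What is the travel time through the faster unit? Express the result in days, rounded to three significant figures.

Unit 1 (coarse sand): v = 27.7×0.0046/0.30 = 0.4247 m/d, t = 171/0.4247 = 402.6 d
Unit 2 (clean gravel): v = 808×0.0046/0.24 = 15.49 m/d, t = 171/15.49 = 11.04 d
Faster unit: t = 11.0 d

11.0 days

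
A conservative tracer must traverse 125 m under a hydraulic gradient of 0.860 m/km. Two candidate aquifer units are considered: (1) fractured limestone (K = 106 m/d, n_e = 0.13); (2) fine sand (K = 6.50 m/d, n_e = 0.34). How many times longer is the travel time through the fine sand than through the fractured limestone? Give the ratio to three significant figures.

42.7

Unit 1 (fractured limestone): v = 106×8.6e-4/0.13 = 0.7012 m/d, t = 125/0.7012 = 178.3 d
Unit 2 (fine sand): v = 6.50×8.6e-4/0.34 = 0.01644 m/d, t = 125/0.01644 = 7603 d
t(fine sand) / t(fractured limestone) = 7603/178.3 = 42.7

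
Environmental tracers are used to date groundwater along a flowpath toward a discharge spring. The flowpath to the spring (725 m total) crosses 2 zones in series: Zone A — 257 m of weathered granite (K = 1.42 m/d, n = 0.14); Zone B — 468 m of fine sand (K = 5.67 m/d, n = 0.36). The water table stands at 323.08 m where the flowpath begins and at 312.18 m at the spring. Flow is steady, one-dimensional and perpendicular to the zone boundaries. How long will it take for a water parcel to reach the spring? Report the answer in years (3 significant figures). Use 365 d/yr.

Total head drop ΔH = 323.08 − 312.18 = 10.90 m
Steady 1-D flow in series ⇒ the Darcy flux q is identical in every zone and the zone head losses add (resistances L/K in series).
Σ(L/K) = 257/1.42 + 468/5.67 = 181.0 + 82.54 = 263.5 d
q = ΔH / Σ(L/K) = 10.90 / 263.5 = 0.04136 m/d (same in every zone)
Zone A: v = q/n = 0.04136/0.14 = 0.2954 m/d → t_A = 257/0.2954 = 869.9 d
Zone B: v = q/n = 0.04136/0.36 = 0.1149 m/d → t_B = 468/0.1149 = 4073 d
Total t = 869.9 + 4073 = 4943 d
   = 4943 / 365 = 13.5 yr

13.5 years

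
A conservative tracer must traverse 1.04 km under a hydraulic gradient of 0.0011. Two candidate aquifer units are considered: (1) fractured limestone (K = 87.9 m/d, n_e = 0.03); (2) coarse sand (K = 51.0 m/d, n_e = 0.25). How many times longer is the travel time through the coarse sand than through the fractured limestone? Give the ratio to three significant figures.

Unit 1 (fractured limestone): v = 87.9×0.0011/0.03 = 3.223 m/d, t = 1040/3.223 = 322.7 d
Unit 2 (coarse sand): v = 51.0×0.0011/0.25 = 0.2244 m/d, t = 1040/0.2244 = 4635 d
t(coarse sand) / t(fractured limestone) = 4635/322.7 = 14.4

14.4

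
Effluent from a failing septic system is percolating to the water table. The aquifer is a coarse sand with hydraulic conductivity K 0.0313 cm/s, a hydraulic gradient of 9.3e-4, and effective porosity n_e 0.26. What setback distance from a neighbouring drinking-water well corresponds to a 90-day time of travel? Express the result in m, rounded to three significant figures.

K = 0.0313 cm/s × 864 = 27.04 m/d
q = Ki = 27.04 × 9.3e-4 = 0.02515 m/d
Average linear velocity = 0.02515 / 0.26 = 0.09673 m/d
L = v × T = 0.09673 × 90 = 8.706 m

8.71 m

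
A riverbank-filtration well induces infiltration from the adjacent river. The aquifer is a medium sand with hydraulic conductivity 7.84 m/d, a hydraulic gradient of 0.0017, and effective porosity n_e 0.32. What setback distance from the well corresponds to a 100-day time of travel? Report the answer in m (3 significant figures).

4.17 m

q = Ki = 7.84 × 0.0017 = 0.01333 m/d
v = Ki/n = 7.84·0.0017/0.32 = 0.04165 m/d
L = v × T = 0.04165 × 100 = 4.165 m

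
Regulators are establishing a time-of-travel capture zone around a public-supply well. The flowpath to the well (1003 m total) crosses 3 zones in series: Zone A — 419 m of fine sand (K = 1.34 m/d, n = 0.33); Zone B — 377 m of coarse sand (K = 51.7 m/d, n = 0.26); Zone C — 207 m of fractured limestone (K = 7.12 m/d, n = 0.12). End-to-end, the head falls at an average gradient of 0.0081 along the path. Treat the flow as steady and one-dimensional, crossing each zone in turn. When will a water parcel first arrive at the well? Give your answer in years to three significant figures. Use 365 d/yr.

30.7 years

Continuity: the same q passes through each zone, so ΔH = q·Σ(L_j/K_j) — the zones act as resistances in series.
Σ(L/K) = 419/1.34 + 377/51.7 + 207/7.12 = 312.7 + 7.292 + 29.07 = 349.1 d
K_eq = L_total / Σ(L/K) = 1003 / 349.1 = 2.874 m/d
q = K_eq · i = 2.874 × 0.0081 = 0.02328 m/d (same in every zone)
Zone A: v = q/n = 0.02328/0.33 = 0.07053 m/d → t_A = 419/0.07053 = 5941 d
Zone B: v = q/n = 0.02328/0.26 = 0.08952 m/d → t_B = 377/0.08952 = 4211 d
Zone C: v = q/n = 0.02328/0.12 = 0.1940 m/d → t_C = 207/0.1940 = 1067 d
Total t = 5941 + 4211 + 1067 = 11220 d
   = 11220 / 365 = 30.7 yr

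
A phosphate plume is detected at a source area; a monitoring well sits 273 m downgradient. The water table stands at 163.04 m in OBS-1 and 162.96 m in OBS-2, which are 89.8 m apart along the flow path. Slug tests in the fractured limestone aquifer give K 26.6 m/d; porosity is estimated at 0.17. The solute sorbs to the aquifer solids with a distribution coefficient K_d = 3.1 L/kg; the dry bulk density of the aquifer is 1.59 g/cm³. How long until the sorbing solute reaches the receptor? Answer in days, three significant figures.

Hydraulic gradient i = (163.04 − 162.96) / 89.8 = 0.08 / 89.8 = 8.909e-4
Darcy flux q = K·i = 26.6 × 8.909e-4 = 0.02370 m/d
v = Ki/n = 26.6·8.909e-4/0.17 = 0.1394 m/d
Retardation R = 1 + ρ_b·K_d/n = 1 + 1.59×3.1/0.17 = 29.99
Contaminant velocity v_c = v/R = 0.1394/29.99 = 0.004647 m/d
t = L/v_c = 273/0.004647 = 58740 d

58700 days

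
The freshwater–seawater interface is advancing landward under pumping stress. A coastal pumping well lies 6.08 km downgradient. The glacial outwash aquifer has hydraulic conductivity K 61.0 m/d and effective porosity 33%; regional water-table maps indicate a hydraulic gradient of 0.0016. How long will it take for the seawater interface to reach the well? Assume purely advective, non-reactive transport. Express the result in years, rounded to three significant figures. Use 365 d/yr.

q = Ki = 61.0 × 0.0016 = 0.09760 m/d
v_s = q/n_e = 0.09760/0.33 = 0.2958 m/d
L = 6.08 km = 6080 m
t = L / v = 6080 / 0.2958 = 20560 d
   = 20560 / 365 = 56.3 yr

56.3 years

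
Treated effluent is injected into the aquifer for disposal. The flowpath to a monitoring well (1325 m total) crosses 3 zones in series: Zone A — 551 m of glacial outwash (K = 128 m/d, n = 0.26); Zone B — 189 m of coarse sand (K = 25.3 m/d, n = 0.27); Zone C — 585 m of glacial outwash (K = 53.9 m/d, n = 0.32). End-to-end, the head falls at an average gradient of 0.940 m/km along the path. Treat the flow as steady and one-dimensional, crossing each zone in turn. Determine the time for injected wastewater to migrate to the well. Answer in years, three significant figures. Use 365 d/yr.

19.0 years

Continuity: the same q passes through each zone, so ΔH = q·Σ(L_j/K_j) — the zones act as resistances in series.
Σ(L/K) = 551/128 + 189/25.3 + 585/53.9 = 4.305 + 7.470 + 10.85 = 22.63 d
K_eq = L_total / Σ(L/K) = 1325 / 22.63 = 58.55 m/d
q = K_eq · i = 58.55 × 9.4e-4 = 0.05504 m/d (same in every zone)
Zone A: v = q/n = 0.05504/0.26 = 0.2117 m/d → t_A = 551/0.2117 = 2603 d
Zone B: v = q/n = 0.05504/0.27 = 0.2039 m/d → t_B = 189/0.2039 = 927.1 d
Zone C: v = q/n = 0.05504/0.32 = 0.1720 m/d → t_C = 585/0.1720 = 3401 d
Total t = 2603 + 927.1 + 3401 = 6931 d
   = 6931 / 365 = 19.0 yr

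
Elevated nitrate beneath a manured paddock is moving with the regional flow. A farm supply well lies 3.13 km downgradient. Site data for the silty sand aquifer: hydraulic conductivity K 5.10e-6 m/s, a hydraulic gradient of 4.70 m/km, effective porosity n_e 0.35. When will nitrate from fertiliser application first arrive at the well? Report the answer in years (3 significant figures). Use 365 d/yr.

K = 5.10e-6 m/s × 86400 s/d = 0.4406 m/d
q = Ki = 0.4406 × 0.0047 = 0.002071 m/d
v_s = q/n_e = 0.002071/0.35 = 0.005917 m/d
L = 3.13 km = 3130 m
t = L / v = 3130 / 0.005917 = 529000 d
   = 529000 / 365 = 1450 yr

1450 years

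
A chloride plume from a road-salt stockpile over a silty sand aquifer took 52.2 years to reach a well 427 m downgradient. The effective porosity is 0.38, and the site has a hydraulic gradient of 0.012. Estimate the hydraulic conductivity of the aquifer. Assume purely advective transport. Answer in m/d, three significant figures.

0.710 m/d

t = 52.2 years = 19050 d
v = L / t = 427 / 19050 = 0.02241 m/d
K = v · n / i = 0.02241 × 0.38 / 0.012 = 0.710 m/d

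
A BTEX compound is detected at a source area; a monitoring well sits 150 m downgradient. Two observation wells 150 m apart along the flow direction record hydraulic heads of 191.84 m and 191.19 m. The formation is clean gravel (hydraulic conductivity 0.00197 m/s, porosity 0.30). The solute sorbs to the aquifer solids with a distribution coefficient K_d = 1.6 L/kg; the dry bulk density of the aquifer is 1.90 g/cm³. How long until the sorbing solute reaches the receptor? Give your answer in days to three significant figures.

Hydraulic gradient i = (191.84 − 191.19) / 150 = 0.65 / 150 = 0.004333
K = 0.00197 m/s × 86400 s/d = 170.2 m/d
q = Ki = 170.2 × 0.004333 = 0.7376 m/d
Seepage velocity v = q / n = 0.7376 / 0.30 = 2.459 m/d
Retardation R = 1 + ρ_b·K_d/n = 1 + 1.90×1.6/0.30 = 11.13
Contaminant velocity v_c = v/R = 2.459/11.13 = 0.2208 m/d
t = L/v_c = 150/0.2208 = 679.3 d

679 days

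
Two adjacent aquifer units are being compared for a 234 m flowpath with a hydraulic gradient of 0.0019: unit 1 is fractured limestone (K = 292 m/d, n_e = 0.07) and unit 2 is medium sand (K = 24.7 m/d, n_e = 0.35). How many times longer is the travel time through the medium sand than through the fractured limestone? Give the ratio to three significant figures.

59.1

Unit 1 (fractured limestone): v = 292×0.0019/0.07 = 7.926 m/d, t = 234/7.926 = 29.52 d
Unit 2 (medium sand): v = 24.7×0.0019/0.35 = 0.1341 m/d, t = 234/0.1341 = 1745 d
t(medium sand) / t(fractured limestone) = 1745/29.52 = 59.1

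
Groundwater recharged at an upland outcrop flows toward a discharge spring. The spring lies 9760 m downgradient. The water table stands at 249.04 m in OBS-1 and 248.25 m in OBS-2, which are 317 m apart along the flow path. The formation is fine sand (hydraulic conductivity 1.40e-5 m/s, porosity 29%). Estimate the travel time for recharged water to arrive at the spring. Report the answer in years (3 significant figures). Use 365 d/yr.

Hydraulic gradient i = (249.04 − 248.25) / 317 = 0.79 / 317 = 0.002492
K = 1.40e-5 m/s × 86400 s/d = 1.210 m/d
Specific discharge q = 1.210 × 0.002492 = 0.003014 m/d
Seepage velocity v = q / n = 0.003014 / 0.29 = 0.01039 m/d
t = L / v = 9760 / 0.01039 = 938900 d
   = 938900 / 365 = 2570 yr

2570 years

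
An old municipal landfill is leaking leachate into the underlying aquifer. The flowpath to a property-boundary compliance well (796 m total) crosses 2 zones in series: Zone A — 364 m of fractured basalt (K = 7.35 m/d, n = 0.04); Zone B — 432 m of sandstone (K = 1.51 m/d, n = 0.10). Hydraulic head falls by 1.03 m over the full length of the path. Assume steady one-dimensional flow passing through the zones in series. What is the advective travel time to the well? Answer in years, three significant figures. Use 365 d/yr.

Continuity: the same q passes through each zone, so ΔH = q·Σ(L_j/K_j) — the zones act as resistances in series.
Σ(L/K) = 364/7.35 + 432/1.51 = 49.52 + 286.1 = 335.6 d
q = ΔH / Σ(L/K) = 1.03 / 335.6 = 0.003069 m/d (same in every zone)
Zone A: v = q/n = 0.003069/0.04 = 0.07672 m/d → t_A = 364/0.07672 = 4744 d
Zone B: v = q/n = 0.003069/0.10 = 0.03069 m/d → t_B = 432/0.03069 = 14080 d
Total t = 4744 + 14080 = 18820 d
   = 18820 / 365 = 51.6 yr

51.6 years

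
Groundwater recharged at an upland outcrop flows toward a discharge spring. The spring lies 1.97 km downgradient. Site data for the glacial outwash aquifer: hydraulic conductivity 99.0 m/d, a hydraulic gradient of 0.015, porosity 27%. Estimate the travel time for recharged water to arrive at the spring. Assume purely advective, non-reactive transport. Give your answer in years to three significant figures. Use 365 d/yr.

Darcy flux q = K·i = 99.0 × 0.015 = 1.485 m/d
Average linear velocity = 1.485 / 0.27 = 5.500 m/d
L = 1.97 km = 1970 m
t = L / v = 1970 / 5.500 = 358.2 d
   = 358.2 / 365 = 0.981 yr

0.981 years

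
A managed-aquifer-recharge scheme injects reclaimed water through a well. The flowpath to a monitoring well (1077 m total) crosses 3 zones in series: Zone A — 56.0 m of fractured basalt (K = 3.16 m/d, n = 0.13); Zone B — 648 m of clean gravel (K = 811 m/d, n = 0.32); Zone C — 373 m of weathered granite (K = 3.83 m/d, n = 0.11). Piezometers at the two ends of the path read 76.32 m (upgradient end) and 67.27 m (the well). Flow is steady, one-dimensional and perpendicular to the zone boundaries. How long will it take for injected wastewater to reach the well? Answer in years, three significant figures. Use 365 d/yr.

8.97 years

Total head drop ΔH = 76.32 − 67.27 = 9.05 m
Steady 1-D flow in series ⇒ the Darcy flux q is identical in every zone and the zone head losses add (resistances L/K in series).
Σ(L/K) = 56.0/3.16 + 648/811 + 373/3.83 = 17.72 + 0.7990 + 97.39 = 115.9 d
q = ΔH / Σ(L/K) = 9.05 / 115.9 = 0.07808 m/d (same in every zone)
Zone A: v = q/n = 0.07808/0.13 = 0.6006 m/d → t_A = 56.0/0.6006 = 93.24 d
Zone B: v = q/n = 0.07808/0.32 = 0.2440 m/d → t_B = 648/0.2440 = 2656 d
Zone C: v = q/n = 0.07808/0.11 = 0.7098 m/d → t_C = 373/0.7098 = 525.5 d
Total t = 93.24 + 2656 + 525.5 = 3275 d
   = 3275 / 365 = 8.97 yr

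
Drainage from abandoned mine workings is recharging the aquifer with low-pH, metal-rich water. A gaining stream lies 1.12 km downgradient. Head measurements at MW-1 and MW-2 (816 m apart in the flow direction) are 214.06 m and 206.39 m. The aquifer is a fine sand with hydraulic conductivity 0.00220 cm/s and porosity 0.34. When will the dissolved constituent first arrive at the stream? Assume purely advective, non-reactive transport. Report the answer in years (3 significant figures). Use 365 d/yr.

Hydraulic gradient i = (214.06 − 206.39) / 816 = 7.67 / 816 = 0.009400
K = 0.00220 cm/s × 864 = 1.901 m/d
q = Ki = 1.901 × 0.009400 = 0.01787 m/d
v = Ki/n = 1.901·0.009400/0.34 = 0.05255 m/d
L = 1.12 km = 1120 m
t = L / v = 1120 / 0.05255 = 21310 d
   = 21310 / 365 = 58.4 yr

58.4 years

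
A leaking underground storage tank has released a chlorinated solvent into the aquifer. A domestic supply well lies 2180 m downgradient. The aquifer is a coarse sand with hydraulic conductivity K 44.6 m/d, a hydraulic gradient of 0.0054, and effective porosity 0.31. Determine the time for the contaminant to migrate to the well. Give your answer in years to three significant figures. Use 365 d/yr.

7.69 years

Specific discharge q = 44.6 × 0.0054 = 0.2408 m/d
Seepage velocity v = q / n = 0.2408 / 0.31 = 0.7769 m/d
t = L / v = 2180 / 0.7769 = 2806 d
   = 2806 / 365 = 7.69 yr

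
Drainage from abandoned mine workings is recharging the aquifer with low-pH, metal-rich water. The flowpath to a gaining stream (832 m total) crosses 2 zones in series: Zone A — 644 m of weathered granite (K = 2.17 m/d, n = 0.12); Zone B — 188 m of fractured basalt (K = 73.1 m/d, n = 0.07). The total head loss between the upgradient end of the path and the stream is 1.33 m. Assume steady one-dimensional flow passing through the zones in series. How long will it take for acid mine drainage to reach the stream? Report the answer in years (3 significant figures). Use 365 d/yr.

55.8 years

Continuity: the same q passes through each zone, so ΔH = q·Σ(L_j/K_j) — the zones act as resistances in series.
Σ(L/K) = 644/2.17 + 188/73.1 = 296.8 + 2.572 = 299.3 d
q = ΔH / Σ(L/K) = 1.33 / 299.3 = 0.004443 m/d (same in every zone)
Zone A: v = q/n = 0.004443/0.12 = 0.03703 m/d → t_A = 644/0.03703 = 17390 d
Zone B: v = q/n = 0.004443/0.07 = 0.06347 m/d → t_B = 188/0.06347 = 2962 d
Total t = 17390 + 2962 = 20360 d
   = 20360 / 365 = 55.8 yr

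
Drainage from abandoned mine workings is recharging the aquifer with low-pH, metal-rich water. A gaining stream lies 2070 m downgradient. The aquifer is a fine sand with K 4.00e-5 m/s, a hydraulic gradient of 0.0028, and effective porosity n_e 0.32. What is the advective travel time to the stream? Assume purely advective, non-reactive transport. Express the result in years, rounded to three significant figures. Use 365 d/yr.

K = 4.00e-5 m/s × 86400 s/d = 3.456 m/d
q = Ki = 3.456 × 0.0028 = 0.009677 m/d
Average linear velocity = 0.009677 / 0.32 = 0.03024 m/d
t = L / v = 2070 / 0.03024 = 68450 d
   = 68450 / 365 = 188 yr

188 years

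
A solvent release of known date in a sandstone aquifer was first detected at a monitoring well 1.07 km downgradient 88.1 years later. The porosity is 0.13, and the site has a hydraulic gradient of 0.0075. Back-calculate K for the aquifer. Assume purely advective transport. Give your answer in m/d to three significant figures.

t = 88.1 years = 32160 d
L = 1.07 km = 1070 m
v = L / t = 1070 / 32160 = 0.03327 m/d
K = v · n / i = 0.03327 × 0.13 / 0.0075 = 0.577 m/d

0.577 m/d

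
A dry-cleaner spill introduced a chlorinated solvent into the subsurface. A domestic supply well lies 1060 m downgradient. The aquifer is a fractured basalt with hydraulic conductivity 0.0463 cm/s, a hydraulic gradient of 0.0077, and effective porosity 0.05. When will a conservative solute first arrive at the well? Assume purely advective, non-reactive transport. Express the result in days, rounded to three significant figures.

K = 0.0463 cm/s × 864 = 40.00 m/d
Darcy flux q = K·i = 40.00 × 0.0077 = 0.3080 m/d
v_s = q/n_e = 0.3080/0.05 = 6.160 m/d
t = L / v = 1060 / 6.160 = 172.1 d

172 days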